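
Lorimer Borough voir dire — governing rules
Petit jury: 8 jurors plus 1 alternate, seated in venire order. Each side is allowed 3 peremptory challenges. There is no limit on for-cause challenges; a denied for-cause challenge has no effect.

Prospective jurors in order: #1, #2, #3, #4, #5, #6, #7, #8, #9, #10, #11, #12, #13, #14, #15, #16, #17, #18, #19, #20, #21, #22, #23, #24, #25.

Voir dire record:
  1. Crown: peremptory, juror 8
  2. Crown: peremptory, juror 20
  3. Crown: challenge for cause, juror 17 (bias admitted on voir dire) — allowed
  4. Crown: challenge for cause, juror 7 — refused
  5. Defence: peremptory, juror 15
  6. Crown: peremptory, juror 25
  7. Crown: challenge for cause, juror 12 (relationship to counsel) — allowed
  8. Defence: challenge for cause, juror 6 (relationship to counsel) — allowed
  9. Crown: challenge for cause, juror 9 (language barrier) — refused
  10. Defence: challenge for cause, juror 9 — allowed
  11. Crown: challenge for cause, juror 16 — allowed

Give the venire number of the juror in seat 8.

Removed: #6, #8, #9, #12, #15, #16, #17, #20, #25. (#7 stays — for-cause denied.)
Seating in order: seats 1–8 → #1, #2, #3, #4, #5, #7, #10, #11; alternates → #13.
So seat 8 is #11.

11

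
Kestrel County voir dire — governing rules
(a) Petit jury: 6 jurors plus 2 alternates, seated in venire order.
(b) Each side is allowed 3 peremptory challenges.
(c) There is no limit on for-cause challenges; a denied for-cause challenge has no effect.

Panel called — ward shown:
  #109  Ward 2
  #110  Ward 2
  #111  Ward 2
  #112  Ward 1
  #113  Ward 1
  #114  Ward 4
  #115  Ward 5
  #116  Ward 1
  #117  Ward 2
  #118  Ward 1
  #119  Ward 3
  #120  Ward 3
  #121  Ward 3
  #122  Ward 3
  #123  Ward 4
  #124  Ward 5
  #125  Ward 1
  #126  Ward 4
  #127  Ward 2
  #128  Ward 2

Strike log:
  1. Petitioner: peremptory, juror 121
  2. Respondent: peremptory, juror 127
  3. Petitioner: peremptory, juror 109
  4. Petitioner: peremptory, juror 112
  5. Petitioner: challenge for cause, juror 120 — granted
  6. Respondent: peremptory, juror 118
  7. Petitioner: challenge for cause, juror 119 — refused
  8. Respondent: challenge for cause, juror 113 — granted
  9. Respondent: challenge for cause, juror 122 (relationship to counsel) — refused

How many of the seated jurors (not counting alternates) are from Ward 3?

Removed: #109, #112, #113, #118, #120, #121, #127.
Seated jurors 1–6: #110, #111, #114, #115, #116, #117 (alternates #119, #122 not counted).
None of those are in Ward 3 → 0.

0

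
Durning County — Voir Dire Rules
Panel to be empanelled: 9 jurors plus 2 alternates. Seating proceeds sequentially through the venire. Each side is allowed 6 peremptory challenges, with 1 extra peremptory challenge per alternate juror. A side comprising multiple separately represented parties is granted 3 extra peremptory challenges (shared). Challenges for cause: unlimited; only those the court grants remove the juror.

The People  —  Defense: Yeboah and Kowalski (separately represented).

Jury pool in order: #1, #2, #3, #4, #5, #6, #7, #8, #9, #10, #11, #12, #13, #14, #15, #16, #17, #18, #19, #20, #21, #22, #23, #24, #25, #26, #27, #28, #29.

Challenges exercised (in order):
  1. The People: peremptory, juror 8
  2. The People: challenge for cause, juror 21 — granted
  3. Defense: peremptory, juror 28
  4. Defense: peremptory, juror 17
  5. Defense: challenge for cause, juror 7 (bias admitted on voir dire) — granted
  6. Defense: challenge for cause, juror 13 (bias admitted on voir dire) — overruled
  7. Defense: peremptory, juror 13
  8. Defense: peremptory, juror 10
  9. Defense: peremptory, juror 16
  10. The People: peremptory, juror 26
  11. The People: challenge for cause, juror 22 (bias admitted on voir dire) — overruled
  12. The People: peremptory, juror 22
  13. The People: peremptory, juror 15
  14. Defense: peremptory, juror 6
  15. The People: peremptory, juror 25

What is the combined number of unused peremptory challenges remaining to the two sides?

The People allotment: 6 base + 1 × 2 alternates = 8. Defense allotment: 6 base + 1 × 2 alternates + 3 multi-party = 11.
The People peremptories used: #8, #26, #22, #15, #25 — 5 (for-cause on #21, #22 don't count).
Defense peremptories used: #28, #17, #13, #10, #16, #6 — 6 (for-cause on #7, #13 don't count).
Remaining: (8 − 5) + (11 − 6) = 8.

8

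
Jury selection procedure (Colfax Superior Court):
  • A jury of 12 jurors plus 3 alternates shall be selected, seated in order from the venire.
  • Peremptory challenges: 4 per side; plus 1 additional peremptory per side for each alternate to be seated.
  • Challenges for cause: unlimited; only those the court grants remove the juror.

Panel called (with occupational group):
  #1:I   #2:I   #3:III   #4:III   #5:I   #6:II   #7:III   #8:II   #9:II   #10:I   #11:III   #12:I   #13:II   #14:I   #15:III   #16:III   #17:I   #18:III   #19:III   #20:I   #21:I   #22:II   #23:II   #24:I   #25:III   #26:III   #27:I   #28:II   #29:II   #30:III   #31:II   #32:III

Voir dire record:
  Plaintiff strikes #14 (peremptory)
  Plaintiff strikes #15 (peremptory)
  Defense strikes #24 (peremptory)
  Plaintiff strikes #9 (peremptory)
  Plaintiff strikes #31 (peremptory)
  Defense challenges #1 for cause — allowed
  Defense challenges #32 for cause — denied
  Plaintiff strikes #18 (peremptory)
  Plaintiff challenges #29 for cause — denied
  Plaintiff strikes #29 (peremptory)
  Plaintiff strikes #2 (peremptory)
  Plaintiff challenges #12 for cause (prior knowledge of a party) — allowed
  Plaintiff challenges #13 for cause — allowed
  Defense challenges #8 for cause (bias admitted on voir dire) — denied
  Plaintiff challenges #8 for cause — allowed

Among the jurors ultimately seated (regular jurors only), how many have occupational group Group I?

Removed: #1, #2, #8, #9, #12, #13, #14, #15, #18, #24, #29, #31.
Seated jurors 1–12: #3, #4, #5, #6, #7, #10, #11, #16, #17, #19, #20, #21 (alternates #22, #23, #25 not counted).
Of those, in Group I: #5, #10, #17, #20, #21 → 5.

5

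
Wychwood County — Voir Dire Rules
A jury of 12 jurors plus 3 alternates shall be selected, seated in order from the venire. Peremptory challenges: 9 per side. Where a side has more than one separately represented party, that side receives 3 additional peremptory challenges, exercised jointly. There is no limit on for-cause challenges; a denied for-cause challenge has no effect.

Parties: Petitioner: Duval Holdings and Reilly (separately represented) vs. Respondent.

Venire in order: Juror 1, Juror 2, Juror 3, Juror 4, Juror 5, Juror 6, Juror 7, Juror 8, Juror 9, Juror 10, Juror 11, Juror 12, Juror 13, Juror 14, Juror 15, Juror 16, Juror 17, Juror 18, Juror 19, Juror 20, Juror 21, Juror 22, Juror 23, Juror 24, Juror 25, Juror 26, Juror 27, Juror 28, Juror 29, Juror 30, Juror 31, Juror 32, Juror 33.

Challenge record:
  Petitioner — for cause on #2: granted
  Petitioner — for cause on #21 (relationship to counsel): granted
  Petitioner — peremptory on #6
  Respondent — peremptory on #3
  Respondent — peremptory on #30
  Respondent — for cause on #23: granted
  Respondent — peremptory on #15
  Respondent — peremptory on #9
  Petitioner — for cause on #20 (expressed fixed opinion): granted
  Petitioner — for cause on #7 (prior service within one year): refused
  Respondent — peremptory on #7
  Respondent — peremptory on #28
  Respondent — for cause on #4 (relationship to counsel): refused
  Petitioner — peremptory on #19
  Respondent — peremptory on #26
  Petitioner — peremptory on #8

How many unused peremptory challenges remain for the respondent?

2

Respondent allotment: 9.
Respondent peremptories used: #3, #30, #15, #9, #7, #28, #26 — 7 (for-cause on #23, #4 don't count).
Remaining: 9 − 7 = 2.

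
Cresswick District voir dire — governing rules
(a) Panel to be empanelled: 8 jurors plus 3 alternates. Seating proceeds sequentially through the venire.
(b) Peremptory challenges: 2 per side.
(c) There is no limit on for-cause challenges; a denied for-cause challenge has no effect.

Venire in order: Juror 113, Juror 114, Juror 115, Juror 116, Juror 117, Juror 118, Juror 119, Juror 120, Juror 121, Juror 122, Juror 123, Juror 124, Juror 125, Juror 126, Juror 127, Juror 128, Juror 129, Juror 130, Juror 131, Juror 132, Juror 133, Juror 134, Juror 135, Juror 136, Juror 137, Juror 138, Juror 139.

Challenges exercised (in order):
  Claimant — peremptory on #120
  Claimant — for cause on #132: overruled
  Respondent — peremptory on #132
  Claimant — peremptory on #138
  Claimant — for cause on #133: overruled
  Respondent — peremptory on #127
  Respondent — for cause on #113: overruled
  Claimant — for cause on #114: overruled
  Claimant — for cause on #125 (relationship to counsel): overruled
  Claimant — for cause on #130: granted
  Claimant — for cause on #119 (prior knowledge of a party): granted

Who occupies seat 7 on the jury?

Removed: #119, #120, #127, #130, #132, #138. (#113, #114, #125, #133 stay — for-cause denied.)
Filling seats in venire order through position 7: #113, #114, #115, #116, #117, #118, #121.
So seat 7 is #121.

121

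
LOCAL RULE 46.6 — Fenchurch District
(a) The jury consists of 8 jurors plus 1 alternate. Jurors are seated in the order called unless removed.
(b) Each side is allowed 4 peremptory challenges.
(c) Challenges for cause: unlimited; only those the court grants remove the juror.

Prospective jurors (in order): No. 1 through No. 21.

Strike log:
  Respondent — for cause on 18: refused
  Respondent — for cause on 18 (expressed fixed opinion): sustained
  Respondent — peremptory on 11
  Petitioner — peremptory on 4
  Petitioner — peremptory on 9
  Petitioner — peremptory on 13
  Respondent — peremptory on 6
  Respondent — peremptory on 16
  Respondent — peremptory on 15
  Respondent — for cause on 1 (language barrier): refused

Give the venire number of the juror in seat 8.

Removed: #4, #6, #9, #11, #13, #15, #16, #18. (#1 stays — for-cause denied.)
Seating in order: seats 1–8 → #1, #2, #3, #5, #7, #8, #10, #12; alternates → #14.
So seat 8 is #12.

12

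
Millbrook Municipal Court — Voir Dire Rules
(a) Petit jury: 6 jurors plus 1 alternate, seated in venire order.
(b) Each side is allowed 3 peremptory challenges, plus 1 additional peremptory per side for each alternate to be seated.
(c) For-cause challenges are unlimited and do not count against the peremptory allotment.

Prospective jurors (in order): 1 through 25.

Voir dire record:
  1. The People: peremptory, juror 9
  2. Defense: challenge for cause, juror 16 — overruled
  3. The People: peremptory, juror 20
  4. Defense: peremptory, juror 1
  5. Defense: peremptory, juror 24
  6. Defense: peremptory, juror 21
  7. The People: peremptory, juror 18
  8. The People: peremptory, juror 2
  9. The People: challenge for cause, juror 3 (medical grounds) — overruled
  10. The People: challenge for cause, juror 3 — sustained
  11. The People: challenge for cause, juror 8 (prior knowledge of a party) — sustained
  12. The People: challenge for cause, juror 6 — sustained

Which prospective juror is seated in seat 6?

Removed: #1, #2, #3, #6, #8, #9, #18, #20, #21, #24. (#16 stays — for-cause denied.)
Seating in order: seats 1–6 → #4, #5, #7, #10, #11, #12; alternates → #13.
So seat 6 is #12.

12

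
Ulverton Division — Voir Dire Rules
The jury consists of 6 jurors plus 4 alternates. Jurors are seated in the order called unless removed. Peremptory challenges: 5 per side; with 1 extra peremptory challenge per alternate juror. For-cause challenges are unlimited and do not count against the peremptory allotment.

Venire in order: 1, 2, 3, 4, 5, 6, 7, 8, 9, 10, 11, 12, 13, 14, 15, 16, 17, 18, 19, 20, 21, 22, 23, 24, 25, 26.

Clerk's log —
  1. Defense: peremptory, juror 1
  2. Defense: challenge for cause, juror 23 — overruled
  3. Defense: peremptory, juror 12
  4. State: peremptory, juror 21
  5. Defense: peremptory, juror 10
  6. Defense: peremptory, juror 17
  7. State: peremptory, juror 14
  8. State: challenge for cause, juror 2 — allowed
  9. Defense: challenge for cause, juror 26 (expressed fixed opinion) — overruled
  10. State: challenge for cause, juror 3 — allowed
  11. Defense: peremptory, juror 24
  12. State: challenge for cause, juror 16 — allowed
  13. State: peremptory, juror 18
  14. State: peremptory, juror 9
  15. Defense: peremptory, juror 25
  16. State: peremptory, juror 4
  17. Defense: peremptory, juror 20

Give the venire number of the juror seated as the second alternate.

Removed: #1, #2, #3, #4, #9, #10, #12, #14, #16, #17, #18, #20, #21, #24, #25. (#23, #26 stay — for-cause denied.)
Seating in order: seats 1–6 → #5, #6, #7, #8, #11, #13; alternates → #15, #19, #22, #23.
So alternate 2 is #19.

19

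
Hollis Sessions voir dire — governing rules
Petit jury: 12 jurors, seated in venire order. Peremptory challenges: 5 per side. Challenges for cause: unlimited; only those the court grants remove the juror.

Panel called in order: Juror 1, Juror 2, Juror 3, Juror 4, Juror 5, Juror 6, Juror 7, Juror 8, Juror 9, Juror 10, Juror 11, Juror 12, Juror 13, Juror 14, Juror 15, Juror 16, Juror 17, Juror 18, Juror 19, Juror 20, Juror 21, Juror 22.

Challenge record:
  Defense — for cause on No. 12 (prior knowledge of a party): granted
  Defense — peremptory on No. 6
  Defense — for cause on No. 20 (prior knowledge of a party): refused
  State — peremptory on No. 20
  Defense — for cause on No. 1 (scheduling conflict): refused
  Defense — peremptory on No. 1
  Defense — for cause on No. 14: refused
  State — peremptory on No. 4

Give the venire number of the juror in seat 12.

16

Removed: #1, #4, #6, #12, #20. (#14 stays — for-cause denied.)
Seating in order: seats 1–12 → #2, #3, #5, #7, #8, #9, #10, #11, #13, #14, #15, #16.
So seat 12 is #16.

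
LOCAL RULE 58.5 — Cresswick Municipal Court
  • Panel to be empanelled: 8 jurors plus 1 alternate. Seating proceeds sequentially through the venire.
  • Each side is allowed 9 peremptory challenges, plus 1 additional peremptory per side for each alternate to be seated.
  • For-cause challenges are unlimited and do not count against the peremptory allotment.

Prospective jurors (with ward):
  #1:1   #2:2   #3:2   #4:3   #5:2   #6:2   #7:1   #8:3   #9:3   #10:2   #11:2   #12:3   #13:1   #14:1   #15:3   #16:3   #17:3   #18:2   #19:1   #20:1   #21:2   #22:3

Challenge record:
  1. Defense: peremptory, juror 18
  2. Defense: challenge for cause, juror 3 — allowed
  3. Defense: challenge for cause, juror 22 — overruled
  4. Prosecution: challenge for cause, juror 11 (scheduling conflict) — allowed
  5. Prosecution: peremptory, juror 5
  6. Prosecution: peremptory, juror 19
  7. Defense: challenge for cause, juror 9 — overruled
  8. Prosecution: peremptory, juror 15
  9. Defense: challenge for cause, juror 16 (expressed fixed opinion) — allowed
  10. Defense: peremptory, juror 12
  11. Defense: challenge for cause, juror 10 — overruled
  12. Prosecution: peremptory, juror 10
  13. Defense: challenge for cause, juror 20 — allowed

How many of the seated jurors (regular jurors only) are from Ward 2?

2

Removed: #3, #5, #10, #11, #12, #15, #16, #18, #19, #20.
Seated jurors 1–8: #1, #2, #4, #6, #7, #8, #9, #13 (alternates #14 not counted).
Of those, in Ward 2: #2, #6 → 2.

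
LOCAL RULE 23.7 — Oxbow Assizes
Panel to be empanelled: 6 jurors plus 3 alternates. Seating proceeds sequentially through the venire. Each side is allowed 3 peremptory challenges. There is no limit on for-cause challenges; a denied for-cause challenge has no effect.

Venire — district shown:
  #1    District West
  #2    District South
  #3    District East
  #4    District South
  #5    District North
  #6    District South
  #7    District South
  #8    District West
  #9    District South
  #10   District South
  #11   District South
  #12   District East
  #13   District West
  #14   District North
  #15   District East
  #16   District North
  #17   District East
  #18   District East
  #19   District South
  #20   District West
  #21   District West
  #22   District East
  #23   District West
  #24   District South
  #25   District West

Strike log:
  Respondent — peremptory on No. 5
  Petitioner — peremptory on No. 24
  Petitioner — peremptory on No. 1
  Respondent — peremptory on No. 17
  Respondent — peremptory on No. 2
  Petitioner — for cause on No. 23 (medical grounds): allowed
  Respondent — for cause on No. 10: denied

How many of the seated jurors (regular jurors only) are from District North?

0

Removed: #1, #2, #5, #17, #23, #24.
Seated jurors 1–6: #3, #4, #6, #7, #8, #9 (alternates #10, #11, #12 not counted).
None of those are in District North → 0.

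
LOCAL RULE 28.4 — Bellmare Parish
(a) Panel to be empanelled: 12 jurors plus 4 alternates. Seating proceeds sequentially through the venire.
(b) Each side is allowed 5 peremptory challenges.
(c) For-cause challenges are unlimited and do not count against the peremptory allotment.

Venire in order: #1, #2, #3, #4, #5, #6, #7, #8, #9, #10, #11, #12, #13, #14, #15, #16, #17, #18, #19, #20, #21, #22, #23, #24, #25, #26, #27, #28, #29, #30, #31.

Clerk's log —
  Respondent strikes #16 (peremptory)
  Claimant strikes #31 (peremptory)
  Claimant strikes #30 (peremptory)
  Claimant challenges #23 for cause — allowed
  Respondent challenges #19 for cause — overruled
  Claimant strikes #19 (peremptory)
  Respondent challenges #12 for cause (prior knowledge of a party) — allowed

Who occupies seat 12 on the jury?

13

Removed: #12, #16, #19, #23, #30, #31.
Seating in order: seats 1–12 → #1, #2, #3, #4, #5, #6, #7, #8, #9, #10, #11, #13; alternates → #14, #15, #17, #18.
So seat 12 is #13.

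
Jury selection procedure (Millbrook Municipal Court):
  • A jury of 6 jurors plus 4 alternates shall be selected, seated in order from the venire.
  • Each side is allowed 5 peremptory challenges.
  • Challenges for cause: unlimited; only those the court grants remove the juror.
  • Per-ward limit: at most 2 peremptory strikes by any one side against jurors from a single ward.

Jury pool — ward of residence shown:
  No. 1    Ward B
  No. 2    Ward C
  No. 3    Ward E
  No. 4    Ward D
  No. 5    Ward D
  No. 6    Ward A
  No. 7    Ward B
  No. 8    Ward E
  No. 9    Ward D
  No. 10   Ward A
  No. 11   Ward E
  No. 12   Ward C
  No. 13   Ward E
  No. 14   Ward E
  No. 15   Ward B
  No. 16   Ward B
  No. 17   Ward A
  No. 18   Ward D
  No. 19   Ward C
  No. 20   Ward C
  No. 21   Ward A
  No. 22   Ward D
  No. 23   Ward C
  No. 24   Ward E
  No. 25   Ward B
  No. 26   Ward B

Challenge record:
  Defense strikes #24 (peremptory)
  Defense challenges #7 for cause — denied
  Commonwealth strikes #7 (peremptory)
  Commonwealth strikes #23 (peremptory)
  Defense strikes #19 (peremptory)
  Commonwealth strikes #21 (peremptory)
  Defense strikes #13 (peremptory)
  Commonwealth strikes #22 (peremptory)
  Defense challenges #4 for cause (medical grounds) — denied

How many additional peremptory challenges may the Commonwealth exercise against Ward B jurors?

1

Commonwealth peremptories so far: #7, #23, #21, #22 — 4 of 5 used, 1 left overall.
Against Ward B: #7 — 1 used; per-ward cap 2 leaves 1.
Binding limit: min(1, 1) = 1.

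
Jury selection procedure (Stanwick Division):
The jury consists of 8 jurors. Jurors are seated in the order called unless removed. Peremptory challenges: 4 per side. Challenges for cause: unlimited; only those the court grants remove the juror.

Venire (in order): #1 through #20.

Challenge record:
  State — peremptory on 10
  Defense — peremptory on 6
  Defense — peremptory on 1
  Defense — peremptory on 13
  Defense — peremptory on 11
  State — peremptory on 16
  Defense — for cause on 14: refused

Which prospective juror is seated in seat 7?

9

Removed: #1, #6, #10, #11, #13, #16. (#14 stays — for-cause denied.)
Filling seats in venire order through position 7: #2, #3, #4, #5, #7, #8, #9.
So seat 7 is #9.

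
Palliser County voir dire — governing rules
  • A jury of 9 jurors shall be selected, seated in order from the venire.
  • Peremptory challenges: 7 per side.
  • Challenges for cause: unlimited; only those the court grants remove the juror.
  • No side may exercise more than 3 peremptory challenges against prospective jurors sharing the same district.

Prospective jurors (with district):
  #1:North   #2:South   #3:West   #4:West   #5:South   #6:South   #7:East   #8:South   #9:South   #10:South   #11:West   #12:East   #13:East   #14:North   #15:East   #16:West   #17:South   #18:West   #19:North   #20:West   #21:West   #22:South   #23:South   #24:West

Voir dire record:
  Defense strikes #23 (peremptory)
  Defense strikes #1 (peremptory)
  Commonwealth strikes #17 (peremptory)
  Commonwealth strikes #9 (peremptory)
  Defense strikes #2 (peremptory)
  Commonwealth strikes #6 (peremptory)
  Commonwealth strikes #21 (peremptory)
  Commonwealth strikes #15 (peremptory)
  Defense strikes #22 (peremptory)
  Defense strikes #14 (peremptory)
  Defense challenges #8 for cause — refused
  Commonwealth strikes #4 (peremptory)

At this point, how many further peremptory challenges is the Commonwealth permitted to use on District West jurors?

Commonwealth peremptories so far: #17, #9, #6, #21, #15, #4 — 6 of 7 used, 1 left overall.
Against District West: #21, #4 — 2 used; per-district cap 3 leaves 1.
Binding limit: min(1, 1) = 1.

1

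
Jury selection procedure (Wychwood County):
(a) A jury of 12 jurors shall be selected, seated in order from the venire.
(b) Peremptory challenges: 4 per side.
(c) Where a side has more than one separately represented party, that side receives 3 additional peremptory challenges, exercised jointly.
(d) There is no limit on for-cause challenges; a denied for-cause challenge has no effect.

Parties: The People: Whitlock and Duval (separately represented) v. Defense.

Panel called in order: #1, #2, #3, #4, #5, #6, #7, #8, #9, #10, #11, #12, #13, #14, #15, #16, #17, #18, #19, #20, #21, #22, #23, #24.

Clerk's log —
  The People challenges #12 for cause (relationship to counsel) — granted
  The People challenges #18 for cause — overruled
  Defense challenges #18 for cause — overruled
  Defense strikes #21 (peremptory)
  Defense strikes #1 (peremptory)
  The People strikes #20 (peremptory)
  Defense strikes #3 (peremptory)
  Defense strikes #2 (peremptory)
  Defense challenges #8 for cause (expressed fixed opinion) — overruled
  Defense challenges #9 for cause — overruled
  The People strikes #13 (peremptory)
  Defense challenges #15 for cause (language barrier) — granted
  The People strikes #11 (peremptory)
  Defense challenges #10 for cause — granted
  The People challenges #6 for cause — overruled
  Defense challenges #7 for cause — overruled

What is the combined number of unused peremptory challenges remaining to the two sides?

The People allotment: 4 base + 3 multi-party = 7. Defense allotment: 4.
The People peremptories used: #20, #13, #11 — 3 (for-cause on #12, #18, #6 don't count).
Defense peremptories used: #21, #1, #3, #2 — 4 (for-cause on #18, #8, #9, #15, #10, #7 don't count).
Remaining: (7 − 3) + (4 − 4) = 4.

4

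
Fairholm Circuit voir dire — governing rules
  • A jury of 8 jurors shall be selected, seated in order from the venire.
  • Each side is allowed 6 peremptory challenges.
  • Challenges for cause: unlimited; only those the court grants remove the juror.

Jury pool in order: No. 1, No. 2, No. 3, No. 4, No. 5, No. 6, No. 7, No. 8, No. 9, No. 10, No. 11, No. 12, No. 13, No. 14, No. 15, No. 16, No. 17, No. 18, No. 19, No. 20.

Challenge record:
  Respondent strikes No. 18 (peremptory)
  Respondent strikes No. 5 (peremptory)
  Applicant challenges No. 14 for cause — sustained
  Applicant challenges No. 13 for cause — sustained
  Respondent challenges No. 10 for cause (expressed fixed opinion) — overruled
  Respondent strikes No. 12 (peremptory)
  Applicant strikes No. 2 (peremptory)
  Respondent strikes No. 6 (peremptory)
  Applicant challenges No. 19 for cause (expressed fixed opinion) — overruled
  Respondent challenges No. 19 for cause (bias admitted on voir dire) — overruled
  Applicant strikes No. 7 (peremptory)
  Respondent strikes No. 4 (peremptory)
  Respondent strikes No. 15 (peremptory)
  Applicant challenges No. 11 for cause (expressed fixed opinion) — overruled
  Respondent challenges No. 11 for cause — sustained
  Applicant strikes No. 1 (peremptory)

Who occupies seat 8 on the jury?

Removed: #1, #2, #4, #5, #6, #7, #11, #12, #13, #14, #15, #18. (#10, #19 stay — for-cause denied.)
Seating in order: seats 1–8 → #3, #8, #9, #10, #16, #17, #19, #20.
So seat 8 is #20.

20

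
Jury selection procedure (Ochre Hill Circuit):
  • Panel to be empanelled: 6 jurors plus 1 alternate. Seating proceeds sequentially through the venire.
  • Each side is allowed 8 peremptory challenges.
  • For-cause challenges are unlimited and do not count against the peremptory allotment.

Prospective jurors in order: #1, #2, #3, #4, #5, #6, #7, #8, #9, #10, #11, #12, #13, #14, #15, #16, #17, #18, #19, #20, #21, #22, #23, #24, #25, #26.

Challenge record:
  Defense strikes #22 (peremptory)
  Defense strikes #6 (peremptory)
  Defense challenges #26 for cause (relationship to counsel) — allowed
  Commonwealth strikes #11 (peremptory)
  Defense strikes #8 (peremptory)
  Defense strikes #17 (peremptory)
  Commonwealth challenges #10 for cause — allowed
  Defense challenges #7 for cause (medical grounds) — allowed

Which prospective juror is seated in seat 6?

Removed: #6, #7, #8, #10, #11, #17, #22, #26.
Filling seats in venire order through position 6: #1, #2, #3, #4, #5, #9.
So seat 6 is #9.

9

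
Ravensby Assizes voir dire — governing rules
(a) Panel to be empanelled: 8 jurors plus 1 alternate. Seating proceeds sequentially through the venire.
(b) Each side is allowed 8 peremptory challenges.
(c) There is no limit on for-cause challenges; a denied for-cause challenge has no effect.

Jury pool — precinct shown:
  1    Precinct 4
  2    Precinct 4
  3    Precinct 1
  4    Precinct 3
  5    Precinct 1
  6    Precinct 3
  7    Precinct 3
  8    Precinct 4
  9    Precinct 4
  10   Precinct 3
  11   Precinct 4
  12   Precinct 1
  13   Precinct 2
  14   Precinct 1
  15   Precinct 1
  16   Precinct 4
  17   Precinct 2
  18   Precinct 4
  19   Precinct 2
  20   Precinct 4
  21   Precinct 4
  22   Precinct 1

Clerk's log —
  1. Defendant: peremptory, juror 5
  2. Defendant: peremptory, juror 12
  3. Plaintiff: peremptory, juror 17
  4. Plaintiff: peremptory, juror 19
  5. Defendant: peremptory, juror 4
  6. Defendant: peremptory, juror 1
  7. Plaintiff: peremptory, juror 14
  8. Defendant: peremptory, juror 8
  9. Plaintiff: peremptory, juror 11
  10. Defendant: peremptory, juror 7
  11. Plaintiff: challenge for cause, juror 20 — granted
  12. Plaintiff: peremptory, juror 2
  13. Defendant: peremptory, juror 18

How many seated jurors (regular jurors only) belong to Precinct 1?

Removed: #1, #2, #4, #5, #7, #8, #11, #12, #14, #17, #18, #19, #20.
Seated jurors 1–8: #3, #6, #9, #10, #13, #15, #16, #21 (alternates #22 not counted).
Of those, in Precinct 1: #3, #15 → 2.

2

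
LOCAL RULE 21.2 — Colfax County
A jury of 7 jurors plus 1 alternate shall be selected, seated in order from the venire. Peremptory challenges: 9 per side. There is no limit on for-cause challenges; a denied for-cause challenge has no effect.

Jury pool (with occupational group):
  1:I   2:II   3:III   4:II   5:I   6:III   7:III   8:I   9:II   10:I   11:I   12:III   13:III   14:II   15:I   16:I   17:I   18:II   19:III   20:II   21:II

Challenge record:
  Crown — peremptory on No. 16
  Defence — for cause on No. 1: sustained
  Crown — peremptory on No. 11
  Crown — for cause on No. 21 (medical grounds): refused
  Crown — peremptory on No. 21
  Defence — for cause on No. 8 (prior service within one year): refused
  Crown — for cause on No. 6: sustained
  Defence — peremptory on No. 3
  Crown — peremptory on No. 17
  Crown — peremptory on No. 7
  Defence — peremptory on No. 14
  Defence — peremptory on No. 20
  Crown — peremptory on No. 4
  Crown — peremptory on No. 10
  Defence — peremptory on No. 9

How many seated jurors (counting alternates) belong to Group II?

Removed: #1, #3, #4, #6, #7, #9, #10, #11, #14, #16, #17, #20, #21.
Seated (8 incl. alternates): #2, #5, #8, #12, #13, #15, #18, #19.
Of those, in Group II: #2, #18 → 2.

2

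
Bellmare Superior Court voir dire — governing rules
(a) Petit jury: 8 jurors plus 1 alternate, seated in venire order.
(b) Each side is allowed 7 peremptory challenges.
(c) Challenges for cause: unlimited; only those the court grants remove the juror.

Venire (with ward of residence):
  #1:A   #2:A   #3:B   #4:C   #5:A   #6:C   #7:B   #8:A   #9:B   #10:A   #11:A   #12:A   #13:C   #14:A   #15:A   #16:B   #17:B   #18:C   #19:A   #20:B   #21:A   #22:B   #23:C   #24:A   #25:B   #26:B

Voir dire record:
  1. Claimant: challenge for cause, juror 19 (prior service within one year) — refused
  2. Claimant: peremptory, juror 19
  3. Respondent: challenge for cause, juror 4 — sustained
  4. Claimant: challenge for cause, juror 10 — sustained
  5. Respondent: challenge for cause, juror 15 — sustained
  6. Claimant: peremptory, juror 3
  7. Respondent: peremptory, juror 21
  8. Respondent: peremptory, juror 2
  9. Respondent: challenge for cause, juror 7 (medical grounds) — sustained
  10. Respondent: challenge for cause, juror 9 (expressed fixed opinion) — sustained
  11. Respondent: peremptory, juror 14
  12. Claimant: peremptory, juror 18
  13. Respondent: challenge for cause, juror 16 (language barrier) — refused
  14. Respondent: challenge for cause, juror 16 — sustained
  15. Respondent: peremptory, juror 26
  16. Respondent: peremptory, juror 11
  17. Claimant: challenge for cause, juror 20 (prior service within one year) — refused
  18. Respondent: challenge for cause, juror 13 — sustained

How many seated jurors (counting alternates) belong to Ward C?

2

Removed: #2, #3, #4, #7, #9, #10, #11, #13, #14, #15, #16, #18, #19, #21, #26.
Seated (9 incl. alternates): #1, #5, #6, #8, #12, #17, #20, #22, #23.
Of those, in Ward C: #6, #23 → 2.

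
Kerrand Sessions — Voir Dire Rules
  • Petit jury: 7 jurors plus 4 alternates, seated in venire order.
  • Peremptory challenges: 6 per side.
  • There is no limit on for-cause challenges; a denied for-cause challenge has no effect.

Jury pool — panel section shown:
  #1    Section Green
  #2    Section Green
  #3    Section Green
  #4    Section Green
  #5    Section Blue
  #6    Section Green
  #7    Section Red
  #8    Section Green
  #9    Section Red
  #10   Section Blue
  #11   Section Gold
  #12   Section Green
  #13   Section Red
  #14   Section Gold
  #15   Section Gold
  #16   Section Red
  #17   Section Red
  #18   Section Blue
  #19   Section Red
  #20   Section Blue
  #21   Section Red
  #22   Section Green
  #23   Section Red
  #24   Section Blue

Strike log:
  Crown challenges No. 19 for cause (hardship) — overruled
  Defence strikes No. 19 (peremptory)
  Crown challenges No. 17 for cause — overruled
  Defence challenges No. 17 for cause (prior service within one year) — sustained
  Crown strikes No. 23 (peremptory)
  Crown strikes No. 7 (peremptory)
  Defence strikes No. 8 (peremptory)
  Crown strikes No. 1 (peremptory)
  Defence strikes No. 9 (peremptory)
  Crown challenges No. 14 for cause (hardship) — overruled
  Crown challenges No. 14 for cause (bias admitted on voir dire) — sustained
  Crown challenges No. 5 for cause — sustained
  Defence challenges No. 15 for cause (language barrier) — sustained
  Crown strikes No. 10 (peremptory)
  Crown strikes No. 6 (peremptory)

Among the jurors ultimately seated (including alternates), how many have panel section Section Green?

Removed: #1, #5, #6, #7, #8, #9, #10, #14, #15, #17, #19, #23.
Seated (11 incl. alternates): #2, #3, #4, #11, #12, #13, #16, #18, #20, #21, #22.
Of those, in Section Green: #2, #3, #4, #12, #22 → 5.

5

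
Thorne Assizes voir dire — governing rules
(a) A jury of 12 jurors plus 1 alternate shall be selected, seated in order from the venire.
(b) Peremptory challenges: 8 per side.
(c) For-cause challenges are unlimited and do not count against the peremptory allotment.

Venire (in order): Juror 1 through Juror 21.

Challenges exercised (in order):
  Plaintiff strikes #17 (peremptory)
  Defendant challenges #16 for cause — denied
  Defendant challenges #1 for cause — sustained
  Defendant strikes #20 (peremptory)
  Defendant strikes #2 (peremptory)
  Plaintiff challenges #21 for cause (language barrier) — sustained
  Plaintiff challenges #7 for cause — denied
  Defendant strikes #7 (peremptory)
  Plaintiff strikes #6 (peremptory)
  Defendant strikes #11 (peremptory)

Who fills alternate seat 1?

19

Removed: #1, #2, #6, #7, #11, #17, #20, #21. (#16 stays — for-cause denied.)
Seating in order: seats 1–12 → #3, #4, #5, #8, #9, #10, #12, #13, #14, #15, #16, #18; alternates → #19.
So alternate 1 is #19.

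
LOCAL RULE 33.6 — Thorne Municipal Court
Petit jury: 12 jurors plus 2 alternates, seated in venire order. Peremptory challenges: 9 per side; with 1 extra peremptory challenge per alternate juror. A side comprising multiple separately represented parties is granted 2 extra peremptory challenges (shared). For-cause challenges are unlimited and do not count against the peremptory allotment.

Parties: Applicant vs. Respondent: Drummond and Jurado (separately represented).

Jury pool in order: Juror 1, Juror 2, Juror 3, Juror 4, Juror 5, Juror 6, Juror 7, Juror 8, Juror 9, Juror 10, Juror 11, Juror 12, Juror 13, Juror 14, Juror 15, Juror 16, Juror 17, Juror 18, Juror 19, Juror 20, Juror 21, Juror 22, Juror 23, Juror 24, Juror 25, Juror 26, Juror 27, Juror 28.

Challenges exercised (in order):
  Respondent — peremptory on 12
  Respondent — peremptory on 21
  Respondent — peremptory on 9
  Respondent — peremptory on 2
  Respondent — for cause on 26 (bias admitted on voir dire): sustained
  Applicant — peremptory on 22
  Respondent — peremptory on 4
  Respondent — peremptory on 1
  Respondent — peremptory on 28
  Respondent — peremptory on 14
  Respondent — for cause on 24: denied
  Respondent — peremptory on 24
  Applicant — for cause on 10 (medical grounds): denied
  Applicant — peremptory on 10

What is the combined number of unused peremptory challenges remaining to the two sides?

Applicant allotment: 9 base + 1 × 2 alternates = 11. Respondent allotment: 9 base + 1 × 2 alternates + 2 multi-party = 13.
Applicant peremptories used: #22, #10 — 2 (the for-cause on #10 doesn't count).
Respondent peremptories used: #12, #21, #9, #2, #4, #1, #28, #14, #24 — 9 (for-cause on #26, #24 don't count).
Remaining: (11 − 2) + (13 − 9) = 13.

13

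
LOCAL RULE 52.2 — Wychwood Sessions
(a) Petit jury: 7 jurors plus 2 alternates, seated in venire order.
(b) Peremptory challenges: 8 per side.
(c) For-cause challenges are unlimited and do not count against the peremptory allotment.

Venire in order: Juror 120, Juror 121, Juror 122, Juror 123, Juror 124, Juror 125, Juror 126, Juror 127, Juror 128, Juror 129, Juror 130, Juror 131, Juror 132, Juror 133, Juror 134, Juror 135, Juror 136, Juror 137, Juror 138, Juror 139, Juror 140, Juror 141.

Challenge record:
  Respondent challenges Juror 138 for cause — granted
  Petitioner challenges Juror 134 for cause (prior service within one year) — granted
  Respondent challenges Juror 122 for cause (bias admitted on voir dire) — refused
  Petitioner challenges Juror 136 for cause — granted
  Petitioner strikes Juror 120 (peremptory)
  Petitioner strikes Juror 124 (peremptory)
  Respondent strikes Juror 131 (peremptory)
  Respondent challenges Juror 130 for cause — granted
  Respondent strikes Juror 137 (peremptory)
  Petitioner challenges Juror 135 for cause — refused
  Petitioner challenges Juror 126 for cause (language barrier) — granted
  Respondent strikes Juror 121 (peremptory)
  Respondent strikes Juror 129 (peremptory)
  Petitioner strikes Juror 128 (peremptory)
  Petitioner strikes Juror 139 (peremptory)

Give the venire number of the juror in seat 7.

Removed: #120, #121, #124, #126, #128, #129, #130, #131, #134, #136, #137, #138, #139. (#122, #135 stay — for-cause denied.)
Filling seats in venire order through position 7: #122, #123, #125, #127, #132, #133, #135.
So seat 7 is #135.

135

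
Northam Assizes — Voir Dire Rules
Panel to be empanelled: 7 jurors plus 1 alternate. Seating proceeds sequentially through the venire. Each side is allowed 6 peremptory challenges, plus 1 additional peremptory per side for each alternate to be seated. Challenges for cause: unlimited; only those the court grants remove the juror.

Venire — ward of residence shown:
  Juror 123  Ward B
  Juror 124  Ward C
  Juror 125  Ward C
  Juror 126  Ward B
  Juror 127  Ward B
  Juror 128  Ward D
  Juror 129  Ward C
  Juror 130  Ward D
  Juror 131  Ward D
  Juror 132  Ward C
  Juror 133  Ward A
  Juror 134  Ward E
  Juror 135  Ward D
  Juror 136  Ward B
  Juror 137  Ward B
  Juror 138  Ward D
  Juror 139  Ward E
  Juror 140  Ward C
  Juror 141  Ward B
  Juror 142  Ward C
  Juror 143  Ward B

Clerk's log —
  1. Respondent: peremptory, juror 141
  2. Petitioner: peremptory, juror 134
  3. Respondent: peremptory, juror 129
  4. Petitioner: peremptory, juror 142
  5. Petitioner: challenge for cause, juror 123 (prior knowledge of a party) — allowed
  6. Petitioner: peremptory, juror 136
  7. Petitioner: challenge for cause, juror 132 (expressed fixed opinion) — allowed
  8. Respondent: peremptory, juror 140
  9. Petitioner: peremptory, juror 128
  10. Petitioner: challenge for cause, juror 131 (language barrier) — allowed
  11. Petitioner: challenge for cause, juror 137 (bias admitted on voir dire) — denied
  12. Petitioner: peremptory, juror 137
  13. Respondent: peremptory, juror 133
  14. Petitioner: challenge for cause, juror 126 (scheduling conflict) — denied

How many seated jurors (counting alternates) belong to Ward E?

1

Removed: #123, #128, #129, #131, #132, #133, #134, #136, #137, #140, #141, #142.
Seated (8 incl. alternates): #124, #125, #126, #127, #130, #135, #138, #139.
Of those, in Ward E: #139 → 1.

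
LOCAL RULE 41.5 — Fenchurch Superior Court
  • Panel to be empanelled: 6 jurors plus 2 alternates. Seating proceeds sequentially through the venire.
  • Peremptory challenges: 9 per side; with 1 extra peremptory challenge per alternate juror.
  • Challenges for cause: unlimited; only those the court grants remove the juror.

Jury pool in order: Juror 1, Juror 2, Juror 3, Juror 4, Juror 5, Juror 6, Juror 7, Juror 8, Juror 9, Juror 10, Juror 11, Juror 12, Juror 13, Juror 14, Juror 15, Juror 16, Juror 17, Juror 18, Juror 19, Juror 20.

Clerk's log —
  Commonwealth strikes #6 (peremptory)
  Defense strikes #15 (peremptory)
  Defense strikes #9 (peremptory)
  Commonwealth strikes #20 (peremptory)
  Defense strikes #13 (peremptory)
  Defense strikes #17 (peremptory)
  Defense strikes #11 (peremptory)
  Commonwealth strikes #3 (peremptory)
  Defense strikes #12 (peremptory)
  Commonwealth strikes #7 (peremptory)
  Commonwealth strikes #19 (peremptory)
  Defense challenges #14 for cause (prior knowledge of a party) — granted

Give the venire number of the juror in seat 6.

10

Removed: #3, #6, #7, #9, #11, #12, #13, #14, #15, #17, #19, #20.
Seating in order: seats 1–6 → #1, #2, #4, #5, #8, #10; alternates → #16, #18.
So seat 6 is #10.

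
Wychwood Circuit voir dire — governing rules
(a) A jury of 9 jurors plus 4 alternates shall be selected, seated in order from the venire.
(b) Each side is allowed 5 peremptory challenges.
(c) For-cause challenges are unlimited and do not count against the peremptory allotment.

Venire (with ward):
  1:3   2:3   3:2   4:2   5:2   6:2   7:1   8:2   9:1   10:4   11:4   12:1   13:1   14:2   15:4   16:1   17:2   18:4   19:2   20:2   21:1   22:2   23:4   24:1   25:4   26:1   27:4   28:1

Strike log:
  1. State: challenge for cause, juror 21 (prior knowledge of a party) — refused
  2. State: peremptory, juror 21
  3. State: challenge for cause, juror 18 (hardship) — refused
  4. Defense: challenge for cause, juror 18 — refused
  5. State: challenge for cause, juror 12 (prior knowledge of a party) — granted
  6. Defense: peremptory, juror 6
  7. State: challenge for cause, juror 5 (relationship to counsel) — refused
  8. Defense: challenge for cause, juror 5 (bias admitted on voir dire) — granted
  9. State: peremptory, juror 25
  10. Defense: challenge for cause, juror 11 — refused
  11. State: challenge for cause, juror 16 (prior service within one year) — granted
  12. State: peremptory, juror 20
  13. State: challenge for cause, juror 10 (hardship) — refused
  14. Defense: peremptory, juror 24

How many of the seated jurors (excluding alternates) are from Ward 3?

2

Removed: #5, #6, #12, #16, #20, #21, #24, #25.
Seated jurors 1–9: #1, #2, #3, #4, #7, #8, #9, #10, #11 (alternates #13, #14, #15, #17 not counted).
Of those, in Ward 3: #1, #2 → 2.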